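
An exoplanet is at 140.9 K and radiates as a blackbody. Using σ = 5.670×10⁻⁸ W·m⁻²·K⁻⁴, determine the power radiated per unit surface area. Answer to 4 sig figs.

Stefan–Boltzmann: I = σT⁴ = 5.670×10⁻⁸ × (140.9)⁴ = 22.35 W/m².

I ≈ 22.35 W/m²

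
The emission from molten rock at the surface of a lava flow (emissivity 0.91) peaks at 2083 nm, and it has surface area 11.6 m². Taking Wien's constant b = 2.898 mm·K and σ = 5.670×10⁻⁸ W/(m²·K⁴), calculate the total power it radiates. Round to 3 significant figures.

Wien's law: T = b/λ_max = 2.898×10⁻³/2.083×10⁻⁶ = 1391.26 K.
Area A = 11.6 m².
Then P = εσAT⁴ = 0.91×5.670×10⁻⁸×11.6×(1391.26)⁴ = 2.24×10⁶ W.

P ≈ 2.24×10⁶ W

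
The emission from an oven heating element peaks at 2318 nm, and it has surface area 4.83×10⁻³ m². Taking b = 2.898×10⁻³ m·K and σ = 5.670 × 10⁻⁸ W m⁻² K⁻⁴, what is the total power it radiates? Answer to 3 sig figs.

Wien's law: T = b/λ_max = 2.898×10⁻³/2.318×10⁻⁶ = 1250.22 K.
Area A = 4.83×10⁻³ m².
Then P = σAT⁴ = 5.670×10⁻⁸×4.83×10⁻³×(1250.22)⁴ = 669 W.

P ≈ 669 W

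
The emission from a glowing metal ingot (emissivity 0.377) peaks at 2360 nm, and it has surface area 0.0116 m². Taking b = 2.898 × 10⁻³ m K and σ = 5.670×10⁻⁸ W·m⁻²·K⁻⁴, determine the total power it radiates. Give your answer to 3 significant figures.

Wien's law: T = b/λ_max = 2.898×10⁻³/2.360×10⁻⁶ = 1227.97 K.
Area A = 0.0116 m².
Then P = εσAT⁴ = 0.377×5.670×10⁻⁸×0.0116×(1227.97)⁴ = 564 W.

P ≈ 564 W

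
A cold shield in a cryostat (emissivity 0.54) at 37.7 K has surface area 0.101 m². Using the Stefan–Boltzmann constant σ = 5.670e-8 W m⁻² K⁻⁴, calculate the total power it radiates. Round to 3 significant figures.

Area A = 0.101 m².
P = εσAT⁴ = 0.54 × 5.670×10⁻⁸ × 0.101 × (37.7)⁴ = 6.25×10⁻³ W.

P ≈ 6.25×10⁻³ W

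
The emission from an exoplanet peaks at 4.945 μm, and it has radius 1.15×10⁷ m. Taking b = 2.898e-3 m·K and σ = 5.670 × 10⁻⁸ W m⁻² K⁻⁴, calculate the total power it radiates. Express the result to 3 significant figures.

Wien's law: T = b/λ_max = 2.898×10⁻³/4.945×10⁻⁶ = 586.047 K.
Surface area A = 4πR² = 4π(1.15×10⁷ m)² = 1.66190×10¹⁵ m².
Then P = σAT⁴ = 5.670×10⁻⁸×1.66190×10¹⁵×(586.047)⁴ = 1.11×10¹⁹ W.

P ≈ 1.11×10¹⁹ W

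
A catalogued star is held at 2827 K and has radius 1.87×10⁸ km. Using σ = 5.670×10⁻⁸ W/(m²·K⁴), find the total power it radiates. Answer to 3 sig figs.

Surface area A = 4πR² = 4π(1.87×10¹¹ m)² = 4.39433×10²³ m².
P = σAT⁴ = 5.670×10⁻⁸ × 4.39433×10²³ × (2827)⁴ = 1.59×10³⁰ W.

P ≈ 1.59×10³⁰ W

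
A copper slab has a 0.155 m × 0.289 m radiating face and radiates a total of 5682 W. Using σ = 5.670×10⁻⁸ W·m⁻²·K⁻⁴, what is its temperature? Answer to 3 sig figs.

T ≈ 1.22×10³ K

Area A = 0.155 × 0.289 = 0.044795 m².
P = σAT⁴ ⇒ T = (P/(σA))^(1/4) = (5682/(5.670×10⁻⁸×0.044795))^(1/4) = 1.22×10³ K.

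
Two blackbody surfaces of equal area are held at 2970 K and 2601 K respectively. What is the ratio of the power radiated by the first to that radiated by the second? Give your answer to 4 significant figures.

P₁/P₂ ≈ 1.700

With equal areas, P₁/P₂ = (T₁/T₂)⁴ = (2970/2601)⁴ = 1.700.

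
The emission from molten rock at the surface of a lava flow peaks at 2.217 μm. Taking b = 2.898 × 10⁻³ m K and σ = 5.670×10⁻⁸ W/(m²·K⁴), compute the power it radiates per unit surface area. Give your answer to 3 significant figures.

I ≈ 1.66×10⁵ W/m²

Wien's law: T = b/λ_max = 2.898×10⁻³/2.217×10⁻⁶ = 1307.17 K.
Then I = σT⁴ = 5.670×10⁻⁸×(1307.17)⁴ = 1.66×10⁵ W/m².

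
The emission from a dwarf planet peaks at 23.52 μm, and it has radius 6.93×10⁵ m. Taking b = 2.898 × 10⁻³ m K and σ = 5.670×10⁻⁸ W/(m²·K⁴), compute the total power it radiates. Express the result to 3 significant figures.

Wien's law: T = b/λ_max = 2.898×10⁻³/2.352×10⁻⁵ = 123.214 K.
Surface area A = 4πR² = 4π(6.93×10⁵ m)² = 6.03499×10¹² m².
Then P = σAT⁴ = 5.670×10⁻⁸×6.03499×10¹²×(123.214)⁴ = 7.89×10¹³ W.

P ≈ 7.89×10¹³ W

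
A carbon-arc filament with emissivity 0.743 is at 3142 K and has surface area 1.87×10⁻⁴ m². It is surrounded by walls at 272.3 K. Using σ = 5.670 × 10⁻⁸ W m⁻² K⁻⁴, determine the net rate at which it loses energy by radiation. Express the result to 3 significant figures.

Area A = 1.87×10⁻⁴ m².
Net radiated power P_net = εσA(T⁴ − T₀⁴) = 0.743×5.670×10⁻⁸×1.87×10⁻⁴×(3142⁴ − 272.3⁴).
T⁴ − T₀⁴ = 9.74596×10¹³ − 5.49782×10⁹ = 9.74541×10¹³ K⁴, so P_net = 768 W.

Net loss ≈ 768 W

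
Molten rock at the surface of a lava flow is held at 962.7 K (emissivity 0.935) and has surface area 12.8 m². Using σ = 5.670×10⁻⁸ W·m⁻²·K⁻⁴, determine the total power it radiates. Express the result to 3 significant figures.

Area A = 12.8 m².
P = εσAT⁴ = 0.935 × 5.670×10⁻⁸ × 12.8 × (962.7)⁴ = 5.83×10⁵ W.

P ≈ 5.83×10⁵ W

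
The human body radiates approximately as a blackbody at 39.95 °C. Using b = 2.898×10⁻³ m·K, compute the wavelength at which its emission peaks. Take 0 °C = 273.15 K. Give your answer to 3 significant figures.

λ_max ≈ 9.26 μm

T = 39.95 °C + 273.15 = 313.10 K.
Wien's displacement law: λ_max = b/T = (2.898×10⁻³ m·K)/(313.10 K) = 9.256×10⁻⁶ m.
That is 9.26 μm, in the infrared range.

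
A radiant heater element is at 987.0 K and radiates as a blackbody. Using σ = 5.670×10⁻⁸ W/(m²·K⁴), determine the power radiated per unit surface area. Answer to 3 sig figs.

Stefan–Boltzmann: I = σT⁴ = 5.670×10⁻⁸ × (987.0)⁴ = 5.38×10⁴ W/m².

I ≈ 5.38×10⁴ W/m²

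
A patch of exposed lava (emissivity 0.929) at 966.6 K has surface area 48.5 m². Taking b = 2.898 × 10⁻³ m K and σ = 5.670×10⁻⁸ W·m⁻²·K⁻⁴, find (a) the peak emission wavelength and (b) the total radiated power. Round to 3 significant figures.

(a) λ_max = b/T = 2.898×10⁻³/966.6 = 2.998×10⁻⁶ m = 3.00 μm.
Area A = 48.5 m².
(b) P = εσAT⁴ = 0.929×5.670×10⁻⁸×48.5×(966.6)⁴ = 2.23×10⁶ W.

λ_max ≈ 3.00 μm; P ≈ 2.23×10⁶ W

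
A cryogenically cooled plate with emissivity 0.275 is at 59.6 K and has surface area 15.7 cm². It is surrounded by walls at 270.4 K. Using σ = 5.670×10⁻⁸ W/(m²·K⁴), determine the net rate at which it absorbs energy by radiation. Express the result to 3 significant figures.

Area A = 15.7 cm² = 1.57×10⁻³ m².
Net radiated power P_net = εσA(T⁴ − T₀⁴) = 0.275×5.670×10⁻⁸×1.57×10⁻³×(59.6⁴ − 270.4⁴).
T⁴ − T₀⁴ = 1.26178×10⁷ − 5.34597×10⁹ = -5.33335×10⁹ K⁴, so P_net = -0.131 W — negative, meaning a net gain of 0.131 W.

Net gain ≈ 0.131 W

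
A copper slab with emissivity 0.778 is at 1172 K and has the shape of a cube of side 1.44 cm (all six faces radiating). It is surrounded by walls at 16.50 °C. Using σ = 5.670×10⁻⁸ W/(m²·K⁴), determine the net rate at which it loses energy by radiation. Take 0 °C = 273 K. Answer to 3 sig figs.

Surroundings: T = 16.50 °C + 273 = 289.50 K.
Area A = 6s² = 6×(0.0144 m)² = 1.24416×10⁻³ m².
Net radiated power P_net = εσA(T⁴ − T₀⁴) = 0.778×5.670×10⁻⁸×1.24416×10⁻³×(1172⁴ − 289.50⁴).
T⁴ − T₀⁴ = 1.88673×10¹² − 7.02416×10⁹ = 1.87971×10¹² K⁴, so P_net = 103 W.

Net loss ≈ 103 W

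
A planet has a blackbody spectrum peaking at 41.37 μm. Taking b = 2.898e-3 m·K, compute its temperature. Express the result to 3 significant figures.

T ≈ 70.1 K

Wien's law gives T = b/λ_max = (2.898×10⁻³ m·K)/(4.137×10⁻⁵ m) = 70.1 K.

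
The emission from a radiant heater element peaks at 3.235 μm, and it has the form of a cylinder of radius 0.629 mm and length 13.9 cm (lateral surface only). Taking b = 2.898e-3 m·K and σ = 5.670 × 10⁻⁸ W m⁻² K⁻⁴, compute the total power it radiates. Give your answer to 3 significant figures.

P ≈ 20.1 W

Wien's law: T = b/λ_max = 2.898×10⁻³/3.235×10⁻⁶ = 895.827 K.
Lateral area A = 2πrL = 2π×6.29×10⁻⁴×0.139 = 5.49345×10⁻⁴ m².
Then P = σAT⁴ = 5.670×10⁻⁸×5.49345×10⁻⁴×(895.827)⁴ = 20.1 W.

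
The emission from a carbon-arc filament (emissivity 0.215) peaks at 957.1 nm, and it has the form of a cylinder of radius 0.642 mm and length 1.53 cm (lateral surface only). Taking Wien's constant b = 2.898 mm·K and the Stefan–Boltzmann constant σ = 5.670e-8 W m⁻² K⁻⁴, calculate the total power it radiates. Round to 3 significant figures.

P ≈ 63.2 W

Wien's law: T = b/λ_max = 2.898×10⁻³/9.571×10⁻⁷ = 3027.90 K.
Lateral area A = 2πrL = 2π×6.42×10⁻⁴×0.0153 = 6.17172×10⁻⁵ m².
Then P = εσAT⁴ = 0.215×5.670×10⁻⁸×6.17172×10⁻⁵×(3027.90)⁴ = 63.2 W.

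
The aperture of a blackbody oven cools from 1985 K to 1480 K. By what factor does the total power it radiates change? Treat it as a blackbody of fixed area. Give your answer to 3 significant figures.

P₂/P₁ ≈ 0.309

P ∝ T⁴, so P₂/P₁ = (T₂/T₁)⁴ = (1480/1985)⁴ = (0.745592)⁴ = 0.309.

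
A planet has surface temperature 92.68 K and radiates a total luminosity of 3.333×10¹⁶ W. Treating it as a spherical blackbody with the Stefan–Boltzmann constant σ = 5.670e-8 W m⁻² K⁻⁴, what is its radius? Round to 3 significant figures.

L = 4πR²σT⁴ ⇒ R = √(L/(4πσT⁴)).
σT⁴ = 4.18338 W/m², so R = √(3.333×10¹⁶/(4π×4.18338)) = 2.52×10⁷ m.

R ≈ 2.52×10⁷ m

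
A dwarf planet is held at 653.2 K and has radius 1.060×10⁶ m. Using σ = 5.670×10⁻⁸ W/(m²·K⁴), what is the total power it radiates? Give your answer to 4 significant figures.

P ≈ 1.457×10¹⁷ W

Surface area A = 4πR² = 4π(1.060×10⁶ m)² = 1.41196×10¹³ m².
P = σAT⁴ = 5.670×10⁻⁸ × 1.41196×10¹³ × (653.2)⁴ = 1.457×10¹⁷ W.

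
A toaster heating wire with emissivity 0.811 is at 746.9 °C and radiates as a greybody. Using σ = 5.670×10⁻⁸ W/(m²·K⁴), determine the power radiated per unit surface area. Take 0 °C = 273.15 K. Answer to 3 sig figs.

T = 746.9 °C + 273.15 = 1020.05 K.
Stefan–Boltzmann: I = εσT⁴ = 0.811 × 5.670×10⁻⁸ × (1020.05)⁴ = 4.98×10⁴ W/m².

I ≈ 4.98×10⁴ W/m²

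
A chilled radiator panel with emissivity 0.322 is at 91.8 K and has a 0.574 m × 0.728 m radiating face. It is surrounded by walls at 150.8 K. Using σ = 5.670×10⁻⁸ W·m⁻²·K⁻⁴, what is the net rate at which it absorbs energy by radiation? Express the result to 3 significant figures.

Area A = 0.574 × 0.728 = 0.417872 m².
Net radiated power P_net = εσA(T⁴ − T₀⁴) = 0.322×5.670×10⁻⁸×0.417872×(91.8⁴ − 150.8⁴).
T⁴ − T₀⁴ = 7.10184×10⁷ − 5.17137×10⁸ = -4.46119×10⁸ K⁴, so P_net = -3.40 W — negative, meaning a net gain of 3.40 W.

Net gain ≈ 3.40 W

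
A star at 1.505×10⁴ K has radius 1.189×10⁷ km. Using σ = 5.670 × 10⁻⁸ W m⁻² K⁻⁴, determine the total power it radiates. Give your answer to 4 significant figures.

P ≈ 5.168×10³⁰ W

Surface area A = 4πR² = 4π(1.189×10¹⁰ m)² = 1.77653×10²¹ m².
P = σAT⁴ = 5.670×10⁻⁸ × 1.77653×10²¹ × (1.505×10⁴)⁴ = 5.168×10³⁰ W.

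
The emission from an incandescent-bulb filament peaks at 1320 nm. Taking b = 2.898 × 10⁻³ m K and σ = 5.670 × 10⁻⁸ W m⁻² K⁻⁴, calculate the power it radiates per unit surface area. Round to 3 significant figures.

I ≈ 1.32×10⁶ W/m²

Wien's law: T = b/λ_max = 2.898×10⁻³/1.320×10⁻⁶ = 2195.45 K.
Then I = σT⁴ = 5.670×10⁻⁸×(2195.45)⁴ = 1.32×10⁶ W/m².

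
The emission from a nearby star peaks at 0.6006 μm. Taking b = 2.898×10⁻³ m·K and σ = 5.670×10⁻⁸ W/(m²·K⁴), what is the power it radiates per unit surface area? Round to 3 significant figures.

Wien's law: T = b/λ_max = 2.898×10⁻³/6.006×10⁻⁷ = 4825.17 K.
Then I = σT⁴ = 5.670×10⁻⁸×(4825.17)⁴ = 3.07×10⁷ W/m².

I ≈ 3.07×10⁷ W/m²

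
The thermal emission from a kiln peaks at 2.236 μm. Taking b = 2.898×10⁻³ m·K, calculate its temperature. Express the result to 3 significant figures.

T ≈ 1.30×10³ K

Wien's law gives T = b/λ_max = (2.898×10⁻³ m·K)/(2.236×10⁻⁶ m) = 1.30×10³ K.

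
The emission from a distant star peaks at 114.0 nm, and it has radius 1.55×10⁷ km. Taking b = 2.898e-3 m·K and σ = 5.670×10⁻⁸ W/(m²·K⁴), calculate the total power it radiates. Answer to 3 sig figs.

P ≈ 7.15×10³¹ W

Wien's law: T = b/λ_max = 2.898×10⁻³/1.140×10⁻⁷ = 25421.1 K.
Surface area A = 4πR² = 4π(1.55×10¹⁰ m)² = 3.01907×10²¹ m².
Then P = σAT⁴ = 5.670×10⁻⁸×3.01907×10²¹×(25421.1)⁴ = 7.15×10³¹ W.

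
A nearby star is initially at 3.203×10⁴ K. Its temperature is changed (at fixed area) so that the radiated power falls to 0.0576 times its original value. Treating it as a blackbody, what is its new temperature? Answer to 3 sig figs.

T₂ ≈ 1.57×10⁴ K

P ∝ T⁴, so T₂/T₁ = (P₂/P₁)^(1/4) = (0.0576)^(1/4) = 0.489898.
T₂ = 3.203×10⁴ × 0.489898 = 1.57×10⁴ K.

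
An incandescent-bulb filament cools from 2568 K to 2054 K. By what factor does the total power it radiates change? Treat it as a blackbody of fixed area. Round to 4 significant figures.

P₂/P₁ ≈ 0.4093

P ∝ T⁴, so P₂/P₁ = (T₂/T₁)⁴ = (2054/2568)⁴ = (0.799844)⁴ = 0.4093.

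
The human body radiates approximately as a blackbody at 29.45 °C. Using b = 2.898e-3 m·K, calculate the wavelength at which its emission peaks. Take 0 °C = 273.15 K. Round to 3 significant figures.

λ_max ≈ 9.58 μm

T = 29.45 °C + 273.15 = 302.60 K.
Wien's displacement law: λ_max = b/T = (2.898×10⁻³ m·K)/(302.60 K) = 9.577×10⁻⁶ m.
That is 9.58 μm, in the infrared range.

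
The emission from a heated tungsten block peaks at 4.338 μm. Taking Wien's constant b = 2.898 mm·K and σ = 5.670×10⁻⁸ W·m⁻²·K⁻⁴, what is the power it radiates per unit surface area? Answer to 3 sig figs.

Wien's law: T = b/λ_max = 2.898×10⁻³/4.338×10⁻⁶ = 668.050 K.
Then I = σT⁴ = 5.670×10⁻⁸×(668.050)⁴ = 1.13×10⁴ W/m².

I ≈ 1.13×10⁴ W/m²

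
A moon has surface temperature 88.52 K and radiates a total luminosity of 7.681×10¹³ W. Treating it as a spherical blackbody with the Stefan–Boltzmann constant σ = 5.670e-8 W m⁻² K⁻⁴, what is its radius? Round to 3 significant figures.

L = 4πR²σT⁴ ⇒ R = √(L/(4πσT⁴)).
σT⁴ = 3.48136 W/m², so R = √(7.681×10¹³/(4π×3.48136)) = 1.33×10⁶ m.

R ≈ 1.33×10⁶ m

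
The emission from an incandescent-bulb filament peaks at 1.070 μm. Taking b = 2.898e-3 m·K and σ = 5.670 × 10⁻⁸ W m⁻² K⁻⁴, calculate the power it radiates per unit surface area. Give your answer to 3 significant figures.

I ≈ 3.05×10⁶ W/m²

Wien's law: T = b/λ_max = 2.898×10⁻³/1.070×10⁻⁶ = 2708.41 K.
Then I = σT⁴ = 5.670×10⁻⁸×(2708.41)⁴ = 3.05×10⁶ W/m².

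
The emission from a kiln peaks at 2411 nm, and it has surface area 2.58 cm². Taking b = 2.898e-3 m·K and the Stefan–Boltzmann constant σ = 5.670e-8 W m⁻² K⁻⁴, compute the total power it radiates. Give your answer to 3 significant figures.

P ≈ 30.5 W

Wien's law: T = b/λ_max = 2.898×10⁻³/2.411×10⁻⁶ = 1201.99 K.
Area A = 2.58 cm² = 2.58×10⁻⁴ m².
Then P = σAT⁴ = 5.670×10⁻⁸×2.58×10⁻⁴×(1201.99)⁴ = 30.5 W.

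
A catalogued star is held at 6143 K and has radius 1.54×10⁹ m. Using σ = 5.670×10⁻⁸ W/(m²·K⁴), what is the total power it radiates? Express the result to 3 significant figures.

Surface area A = 4πR² = 4π(1.54×10⁹ m)² = 2.98024×10¹⁹ m².
P = σAT⁴ = 5.670×10⁻⁸ × 2.98024×10¹⁹ × (6143)⁴ = 2.41×10²⁷ W.

P ≈ 2.41×10²⁷ W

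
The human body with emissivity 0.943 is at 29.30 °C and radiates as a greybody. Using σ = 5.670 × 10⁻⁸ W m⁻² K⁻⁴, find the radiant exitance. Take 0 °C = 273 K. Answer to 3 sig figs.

I ≈ 447 W/m²

T = 29.30 °C + 273 = 302.30 K.
Stefan–Boltzmann: I = εσT⁴ = 0.943 × 5.670×10⁻⁸ × (302.30)⁴ = 447 W/m².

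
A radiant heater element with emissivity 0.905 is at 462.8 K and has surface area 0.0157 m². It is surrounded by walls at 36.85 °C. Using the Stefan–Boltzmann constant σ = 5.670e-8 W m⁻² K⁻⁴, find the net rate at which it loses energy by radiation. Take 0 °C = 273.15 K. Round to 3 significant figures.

Net loss ≈ 29.5 W

Surroundings: T = 36.85 °C + 273.15 = 310.00 K.
Area A = 0.0157 m².
Net radiated power P_net = εσA(T⁴ − T₀⁴) = 0.905×5.670×10⁻⁸×0.0157×(462.8⁴ − 310.00⁴).
T⁴ − T₀⁴ = 4.58747×10¹⁰ − 9.23521×10⁹ = 3.66395×10¹⁰ K⁴, so P_net = 29.5 W.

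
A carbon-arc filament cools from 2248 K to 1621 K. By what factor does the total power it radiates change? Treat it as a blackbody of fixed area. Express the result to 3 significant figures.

P₂/P₁ ≈ 0.270

P ∝ T⁴, so P₂/P₁ = (T₂/T₁)⁴ = (1621/2248)⁴ = (0.721085)⁴ = 0.270.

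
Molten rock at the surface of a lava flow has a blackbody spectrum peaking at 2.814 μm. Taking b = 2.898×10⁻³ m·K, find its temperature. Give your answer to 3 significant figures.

T ≈ 1.03×10³ K

Wien's law gives T = b/λ_max = (2.898×10⁻³ m·K)/(2.814×10⁻⁶ m) = 1.03×10³ K.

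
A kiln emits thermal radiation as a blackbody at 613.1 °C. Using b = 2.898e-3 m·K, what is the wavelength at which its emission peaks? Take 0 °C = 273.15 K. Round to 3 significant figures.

λ_max ≈ 3.27 μm

T = 613.1 °C + 273.15 = 886.25 K.
Wien's displacement law: λ_max = b/T = (2.898×10⁻³ m·K)/(886.25 K) = 3.270×10⁻⁶ m.
That is 3.27 μm, in the infrared range.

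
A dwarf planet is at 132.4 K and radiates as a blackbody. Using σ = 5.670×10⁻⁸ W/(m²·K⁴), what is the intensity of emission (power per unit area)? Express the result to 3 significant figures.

I ≈ 17.4 W/m²

Stefan–Boltzmann: I = σT⁴ = 5.670×10⁻⁸ × (132.4)⁴ = 17.4 W/m².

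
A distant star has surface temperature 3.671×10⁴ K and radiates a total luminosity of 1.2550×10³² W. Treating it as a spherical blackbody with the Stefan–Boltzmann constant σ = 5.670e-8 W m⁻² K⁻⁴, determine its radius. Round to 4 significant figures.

L = 4πR²σT⁴ ⇒ R = √(L/(4πσT⁴)).
σT⁴ = 1.02972×10¹¹ W/m², so R = √(1.2550×10³²/(4π×1.02972×10¹¹)) = 9.848×10⁹ m.

R ≈ 9.848×10⁹ m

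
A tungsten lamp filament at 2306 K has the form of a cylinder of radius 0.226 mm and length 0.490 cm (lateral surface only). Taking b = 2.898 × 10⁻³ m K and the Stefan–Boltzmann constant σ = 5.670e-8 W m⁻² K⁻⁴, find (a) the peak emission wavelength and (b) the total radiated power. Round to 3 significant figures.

(a) λ_max = b/T = 2.898×10⁻³/2306 = 1.257×10⁻⁶ m = 1.26 μm.
Lateral area A = 2πrL = 2π×2.26×10⁻⁴×4.90×10⁻³ = 6.95800×10⁻⁶ m².
(b) P = σAT⁴ = 5.670×10⁻⁸×6.95800×10⁻⁶×(2306)⁴ = 11.2 W.

λ_max ≈ 1.26 μm; P ≈ 11.2 W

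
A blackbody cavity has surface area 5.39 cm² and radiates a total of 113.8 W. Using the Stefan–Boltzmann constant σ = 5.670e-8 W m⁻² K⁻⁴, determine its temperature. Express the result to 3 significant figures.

T ≈ 1.39×10³ K

Area A = 5.39 cm² = 5.39×10⁻⁴ m².
P = σAT⁴ ⇒ T = (P/(σA))^(1/4) = (113.8/(5.670×10⁻⁸×5.39×10⁻⁴))^(1/4) = 1.39×10³ K.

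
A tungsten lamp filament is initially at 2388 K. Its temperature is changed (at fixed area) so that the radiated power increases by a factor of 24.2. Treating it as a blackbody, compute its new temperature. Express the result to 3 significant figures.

P ∝ T⁴, so T₂/T₁ = (P₂/P₁)^(1/4) = (24.2)^(1/4) = 2.21796.
T₂ = 2388 × 2.21796 = 5.30×10³ K.

T₂ ≈ 5.30×10³ K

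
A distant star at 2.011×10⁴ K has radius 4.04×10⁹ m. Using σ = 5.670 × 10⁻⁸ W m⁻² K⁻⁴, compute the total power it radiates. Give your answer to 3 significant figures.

Surface area A = 4πR² = 4π(4.04×10⁹ m)² = 2.05103×10²⁰ m².
P = σAT⁴ = 5.670×10⁻⁸ × 2.05103×10²⁰ × (2.011×10⁴)⁴ = 1.90×10³⁰ W.

P ≈ 1.90×10³⁰ W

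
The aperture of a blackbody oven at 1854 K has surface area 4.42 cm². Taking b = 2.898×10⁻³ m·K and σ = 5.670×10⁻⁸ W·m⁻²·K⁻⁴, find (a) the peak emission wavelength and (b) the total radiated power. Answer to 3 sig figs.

λ_max ≈ 1.56×10³ nm; P ≈ 296 W

(a) λ_max = b/T = 2.898×10⁻³/1854 = 1.563×10⁻⁶ m = 1.56×10³ nm.
Area A = 4.42 cm² = 4.42×10⁻⁴ m².
(b) P = σAT⁴ = 5.670×10⁻⁸×4.42×10⁻⁴×(1854)⁴ = 296 W.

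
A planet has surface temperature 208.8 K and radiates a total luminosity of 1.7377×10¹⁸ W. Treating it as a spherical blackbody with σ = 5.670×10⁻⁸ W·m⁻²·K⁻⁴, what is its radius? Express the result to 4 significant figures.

L = 4πR²σT⁴ ⇒ R = √(L/(4πσT⁴)).
σT⁴ = 107.772 W/m², so R = √(1.7377×10¹⁸/(4π×107.772)) = 3.582×10⁷ m.

R ≈ 3.582×10⁷ m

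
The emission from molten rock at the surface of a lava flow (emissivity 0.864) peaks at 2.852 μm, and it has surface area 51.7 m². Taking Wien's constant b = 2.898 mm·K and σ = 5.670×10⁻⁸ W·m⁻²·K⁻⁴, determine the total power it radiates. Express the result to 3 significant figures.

P ≈ 2.70×10⁶ W

Wien's law: T = b/λ_max = 2.898×10⁻³/2.852×10⁻⁶ = 1016.13 K.
Area A = 51.7 m².
Then P = εσAT⁴ = 0.864×5.670×10⁻⁸×51.7×(1016.13)⁴ = 2.70×10⁶ W.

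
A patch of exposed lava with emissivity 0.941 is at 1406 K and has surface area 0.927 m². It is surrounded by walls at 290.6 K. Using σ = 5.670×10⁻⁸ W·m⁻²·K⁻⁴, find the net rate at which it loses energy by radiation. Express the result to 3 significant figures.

Net loss ≈ 1.93×10⁵ W

Area A = 0.927 m².
Net radiated power P_net = εσA(T⁴ − T₀⁴) = 0.941×5.670×10⁻⁸×0.927×(1406⁴ − 290.6⁴).
T⁴ − T₀⁴ = 3.90788×10¹² − 7.13153×10⁹ = 3.90075×10¹² K⁴, so P_net = 1.93×10⁵ W.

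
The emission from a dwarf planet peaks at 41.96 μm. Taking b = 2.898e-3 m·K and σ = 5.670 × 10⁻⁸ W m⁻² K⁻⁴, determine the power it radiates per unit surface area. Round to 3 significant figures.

Wien's law: T = b/λ_max = 2.898×10⁻³/4.196×10⁻⁵ = 69.0658 K.
Then I = σT⁴ = 5.670×10⁻⁸×(69.0658)⁴ = 1.29 W/m².

I ≈ 1.29 W/m²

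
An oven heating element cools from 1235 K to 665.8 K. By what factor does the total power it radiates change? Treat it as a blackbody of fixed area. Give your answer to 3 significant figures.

P ∝ T⁴, so P₂/P₁ = (T₂/T₁)⁴ = (665.8/1235)⁴ = (0.539109)⁴ = 0.0845.

P₂/P₁ ≈ 0.0845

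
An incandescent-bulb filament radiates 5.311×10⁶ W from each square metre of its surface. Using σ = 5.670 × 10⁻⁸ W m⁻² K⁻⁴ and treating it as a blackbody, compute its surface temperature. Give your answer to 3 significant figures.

I = σT⁴, so T = (I/σ)^(1/4) = (5.311×10⁶/(5.670×10⁻⁸))^(1/4) = 3.11×10³ K.

T ≈ 3.11×10³ K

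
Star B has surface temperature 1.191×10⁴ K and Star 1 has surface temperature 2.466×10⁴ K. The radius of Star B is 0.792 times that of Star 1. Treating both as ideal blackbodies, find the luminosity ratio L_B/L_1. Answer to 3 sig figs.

L ∝ R²T⁴, so L_B/L_1 = (R_B/R_1)²(T_B/T_1)⁴ = (0.792)² × (1.191×10⁴/2.466×10⁴)⁴ = 0.627264 × 0.0544095 = 0.0341.

L_B/L_1 ≈ 0.0341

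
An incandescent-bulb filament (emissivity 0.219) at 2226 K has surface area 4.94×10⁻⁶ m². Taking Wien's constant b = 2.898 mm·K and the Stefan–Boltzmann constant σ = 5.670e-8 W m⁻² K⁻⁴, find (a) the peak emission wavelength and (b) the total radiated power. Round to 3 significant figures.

(a) λ_max = b/T = 2.898×10⁻³/2226 = 1.302×10⁻⁶ m = 1.30×10³ nm.
Area A = 4.94×10⁻⁶ m².
(b) P = εσAT⁴ = 0.219×5.670×10⁻⁸×4.94×10⁻⁶×(2226)⁴ = 1.51 W.

λ_max ≈ 1.30×10³ nm; P ≈ 1.51 W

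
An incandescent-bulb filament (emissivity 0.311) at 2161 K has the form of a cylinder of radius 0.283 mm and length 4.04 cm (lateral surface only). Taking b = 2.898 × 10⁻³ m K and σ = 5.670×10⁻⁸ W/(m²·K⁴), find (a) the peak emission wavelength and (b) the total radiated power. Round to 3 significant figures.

λ_max ≈ 1.34 μm; P ≈ 27.6 W

(a) λ_max = b/T = 2.898×10⁻³/2161 = 1.341×10⁻⁶ m = 1.34 μm.
Lateral area A = 2πrL = 2π×2.83×10⁻⁴×0.0404 = 7.18369×10⁻⁵ m².
(b) P = εσAT⁴ = 0.311×5.670×10⁻⁸×7.18369×10⁻⁵×(2161)⁴ = 27.6 W.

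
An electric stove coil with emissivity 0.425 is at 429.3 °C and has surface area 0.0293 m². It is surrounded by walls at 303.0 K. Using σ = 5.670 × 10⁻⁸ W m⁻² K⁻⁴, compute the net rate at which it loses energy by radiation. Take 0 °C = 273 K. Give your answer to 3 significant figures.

T = 429.3 °C + 273 = 702.3 K.
Area A = 0.0293 m².
Net radiated power P_net = εσA(T⁴ − T₀⁴) = 0.425×5.670×10⁻⁸×0.0293×(702.3⁴ − 303.0⁴).
T⁴ − T₀⁴ = 2.43271×10¹¹ − 8.42889×10⁹ = 2.34842×10¹¹ K⁴, so P_net = 166 W.

Net loss ≈ 166 W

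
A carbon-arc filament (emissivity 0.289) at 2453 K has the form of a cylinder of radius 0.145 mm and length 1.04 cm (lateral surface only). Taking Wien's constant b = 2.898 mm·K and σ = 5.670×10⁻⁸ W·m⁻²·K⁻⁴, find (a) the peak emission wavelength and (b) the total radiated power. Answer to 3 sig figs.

(a) λ_max = b/T = 2.898×10⁻³/2453 = 1.181×10⁻⁶ m = 1.18 μm.
Lateral area A = 2πrL = 2π×1.45×10⁻⁴×0.0104 = 9.47504×10⁻⁶ m².
(b) P = εσAT⁴ = 0.289×5.670×10⁻⁸×9.47504×10⁻⁶×(2453)⁴ = 5.62 W.

λ_max ≈ 1.18 μm; P ≈ 5.62 W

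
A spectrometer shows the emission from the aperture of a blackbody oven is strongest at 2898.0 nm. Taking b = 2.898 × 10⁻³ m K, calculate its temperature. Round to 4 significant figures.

Wien's law gives T = b/λ_max = (2.898×10⁻³ m·K)/(2.8980×10⁻⁶ m) = 1000 K.

T ≈ 1000 K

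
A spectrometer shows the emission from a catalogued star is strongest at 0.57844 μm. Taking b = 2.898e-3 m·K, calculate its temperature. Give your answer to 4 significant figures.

Wien's law gives T = b/λ_max = (2.898×10⁻³ m·K)/(5.7844×10⁻⁷ m) = 5010 K.

T ≈ 5010 K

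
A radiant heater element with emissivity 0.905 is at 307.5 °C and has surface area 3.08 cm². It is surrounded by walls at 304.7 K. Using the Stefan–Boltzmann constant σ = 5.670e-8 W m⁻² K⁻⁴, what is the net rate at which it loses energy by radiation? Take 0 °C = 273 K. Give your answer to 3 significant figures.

T = 307.5 °C + 273 = 580.5 K.
Area A = 3.08 cm² = 3.08×10⁻⁴ m².
Net radiated power P_net = εσA(T⁴ − T₀⁴) = 0.905×5.670×10⁻⁸×3.08×10⁻⁴×(580.5⁴ − 304.7⁴).
T⁴ − T₀⁴ = 1.13556×10¹¹ − 8.61965×10⁹ = 1.04936×10¹¹ K⁴, so P_net = 1.66 W.

Net loss ≈ 1.66 W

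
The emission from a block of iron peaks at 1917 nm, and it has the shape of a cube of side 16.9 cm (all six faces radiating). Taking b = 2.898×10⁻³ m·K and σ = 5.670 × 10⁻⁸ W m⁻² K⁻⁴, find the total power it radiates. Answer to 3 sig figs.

P ≈ 5.07×10⁴ W

Wien's law: T = b/λ_max = 2.898×10⁻³/1.917×10⁻⁶ = 1511.74 K.
Area A = 6s² = 6×(0.169 m)² = 0.171366 m².
Then P = σAT⁴ = 5.670×10⁻⁸×0.171366×(1511.74)⁴ = 5.07×10⁴ W.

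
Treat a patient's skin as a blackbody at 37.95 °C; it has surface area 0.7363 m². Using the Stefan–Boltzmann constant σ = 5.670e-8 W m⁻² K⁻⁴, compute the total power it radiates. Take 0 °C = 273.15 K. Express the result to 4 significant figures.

P ≈ 391.1 W

T = 37.95 °C + 273.15 = 311.10 K.
Area A = 0.7363 m².
P = σAT⁴ = 5.670×10⁻⁸ × 0.7363 × (311.10)⁴ = 391.1 W.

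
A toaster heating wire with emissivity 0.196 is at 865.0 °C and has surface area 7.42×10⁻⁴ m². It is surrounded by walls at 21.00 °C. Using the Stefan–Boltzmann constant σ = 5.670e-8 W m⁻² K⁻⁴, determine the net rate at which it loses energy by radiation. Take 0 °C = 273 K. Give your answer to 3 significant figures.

Net loss ≈ 13.8 W

T = 865.0 °C + 273 = 1138.0 K.
Surroundings: T = 21.00 °C + 273 = 294.00 K.
Area A = 7.42×10⁻⁴ m².
Net radiated power P_net = εσA(T⁴ − T₀⁴) = 0.196×5.670×10⁻⁸×7.42×10⁻⁴×(1138.0⁴ − 294.00⁴).
T⁴ − T₀⁴ = 1.67714×10¹² − 7.47118×10⁹ = 1.66967×10¹² K⁴, so P_net = 13.8 W.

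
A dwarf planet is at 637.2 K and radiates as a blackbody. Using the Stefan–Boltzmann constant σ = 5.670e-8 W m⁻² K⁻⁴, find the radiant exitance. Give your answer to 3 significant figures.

I ≈ 9.35×10³ W/m²

Stefan–Boltzmann: I = σT⁴ = 5.670×10⁻⁸ × (637.2)⁴ = 9.35×10³ W/m².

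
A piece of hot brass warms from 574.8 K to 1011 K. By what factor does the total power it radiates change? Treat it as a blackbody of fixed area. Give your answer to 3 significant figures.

P₂/P₁ ≈ 9.57

P ∝ T⁴, so P₂/P₁ = (T₂/T₁)⁴ = (1011/574.8)⁴ = (1.75887)⁴ = 9.57.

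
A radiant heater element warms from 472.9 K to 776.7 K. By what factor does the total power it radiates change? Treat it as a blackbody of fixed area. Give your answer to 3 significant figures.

P₂/P₁ ≈ 7.28

P ∝ T⁴, so P₂/P₁ = (T₂/T₁)⁴ = (776.7/472.9)⁴ = (1.64242)⁴ = 7.28.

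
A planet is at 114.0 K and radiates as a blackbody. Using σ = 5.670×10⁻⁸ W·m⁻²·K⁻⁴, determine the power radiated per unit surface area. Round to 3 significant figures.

I ≈ 9.58 W/m²

Stefan–Boltzmann: I = σT⁴ = 5.670×10⁻⁸ × (114.0)⁴ = 9.58 W/m².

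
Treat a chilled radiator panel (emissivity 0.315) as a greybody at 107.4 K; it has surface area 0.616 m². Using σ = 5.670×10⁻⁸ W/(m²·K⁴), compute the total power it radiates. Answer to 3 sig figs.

P ≈ 1.46 W

Area A = 0.616 m².
P = εσAT⁴ = 0.315 × 5.670×10⁻⁸ × 0.616 × (107.4)⁴ = 1.46 W.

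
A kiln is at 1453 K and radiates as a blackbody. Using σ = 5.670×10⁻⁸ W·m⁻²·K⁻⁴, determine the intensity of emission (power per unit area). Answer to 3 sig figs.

Stefan–Boltzmann: I = σT⁴ = 5.670×10⁻⁸ × (1453)⁴ = 2.53×10⁵ W/m².

I ≈ 2.53×10⁵ W/m²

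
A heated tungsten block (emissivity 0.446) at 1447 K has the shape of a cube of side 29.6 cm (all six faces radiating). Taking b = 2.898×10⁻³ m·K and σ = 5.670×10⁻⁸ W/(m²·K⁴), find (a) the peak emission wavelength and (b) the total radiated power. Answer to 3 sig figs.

λ_max ≈ 2.00 μm; P ≈ 5.83×10⁴ W

(a) λ_max = b/T = 2.898×10⁻³/1447 = 2.003×10⁻⁶ m = 2.00 μm.
Area A = 6s² = 6×(0.296 m)² = 0.525696 m².
(b) P = εσAT⁴ = 0.446×5.670×10⁻⁸×0.525696×(1447)⁴ = 5.83×10⁴ W.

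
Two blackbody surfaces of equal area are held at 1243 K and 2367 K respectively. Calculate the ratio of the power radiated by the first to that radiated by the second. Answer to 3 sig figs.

With equal areas, P₁/P₂ = (T₁/T₂)⁴ = (1243/2367)⁴ = 0.0760.

P₁/P₂ ≈ 0.0760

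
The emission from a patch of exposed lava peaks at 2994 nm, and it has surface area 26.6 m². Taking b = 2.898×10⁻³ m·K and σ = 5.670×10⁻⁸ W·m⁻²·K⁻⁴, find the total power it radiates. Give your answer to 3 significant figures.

Wien's law: T = b/λ_max = 2.898×10⁻³/2.994×10⁻⁶ = 967.936 K.
Area A = 26.6 m².
Then P = σAT⁴ = 5.670×10⁻⁸×26.6×(967.936)⁴ = 1.32×10⁶ W.

P ≈ 1.32×10⁶ W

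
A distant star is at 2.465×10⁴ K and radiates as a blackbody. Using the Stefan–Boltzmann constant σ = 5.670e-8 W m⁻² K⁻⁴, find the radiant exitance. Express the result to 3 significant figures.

Stefan–Boltzmann: I = σT⁴ = 5.670×10⁻⁸ × (2.465×10⁴)⁴ = 2.09×10¹⁰ W/m².

I ≈ 2.09×10¹⁰ W/m²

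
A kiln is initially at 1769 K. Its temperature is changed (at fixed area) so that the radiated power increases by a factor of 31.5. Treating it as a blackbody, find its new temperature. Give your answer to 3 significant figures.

T₂ ≈ 4.19×10³ K

P ∝ T⁴, so T₂/T₁ = (P₂/P₁)^(1/4) = (31.5)^(1/4) = 2.36907.
T₂ = 1769 × 2.36907 = 4.19×10³ K.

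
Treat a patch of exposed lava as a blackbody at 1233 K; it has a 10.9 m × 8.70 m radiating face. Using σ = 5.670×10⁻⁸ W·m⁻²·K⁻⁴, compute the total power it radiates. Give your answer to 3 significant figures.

P ≈ 1.24×10⁷ W

Area A = 10.9 × 8.70 = 94.83 m².
P = σAT⁴ = 5.670×10⁻⁸ × 94.83 × (1233)⁴ = 1.24×10⁷ W.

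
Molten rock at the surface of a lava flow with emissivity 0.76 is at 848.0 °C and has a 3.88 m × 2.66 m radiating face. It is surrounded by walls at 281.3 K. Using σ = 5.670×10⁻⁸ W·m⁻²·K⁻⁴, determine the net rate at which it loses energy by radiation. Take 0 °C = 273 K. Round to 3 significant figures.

Net loss ≈ 7.00×10⁵ W

T = 848.0 °C + 273 = 1121.0 K.
Area A = 3.88 × 2.66 = 10.3208 m².
Net radiated power P_net = εσA(T⁴ − T₀⁴) = 0.76×5.670×10⁻⁸×10.3208×(1121.0⁴ − 281.3⁴).
T⁴ − T₀⁴ = 1.57915×10¹² − 6.26151×10⁹ = 1.57289×10¹² K⁴, so P_net = 7.00×10⁵ W.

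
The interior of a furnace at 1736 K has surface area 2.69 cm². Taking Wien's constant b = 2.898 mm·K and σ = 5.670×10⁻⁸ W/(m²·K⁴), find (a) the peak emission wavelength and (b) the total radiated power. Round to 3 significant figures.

(a) λ_max = b/T = 2.898×10⁻³/1736 = 1.669×10⁻⁶ m = 1.67 μm.
Area A = 2.69 cm² = 2.69×10⁻⁴ m².
(b) P = σAT⁴ = 5.670×10⁻⁸×2.69×10⁻⁴×(1736)⁴ = 139 W.

λ_max ≈ 1.67 μm; P ≈ 139 W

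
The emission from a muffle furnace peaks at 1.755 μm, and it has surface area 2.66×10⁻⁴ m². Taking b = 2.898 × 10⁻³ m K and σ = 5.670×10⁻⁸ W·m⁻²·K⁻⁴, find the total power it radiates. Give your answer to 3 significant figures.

P ≈ 112 W

Wien's law: T = b/λ_max = 2.898×10⁻³/1.755×10⁻⁶ = 1651.28 K.
Area A = 2.66×10⁻⁴ m².
Then P = σAT⁴ = 5.670×10⁻⁸×2.66×10⁻⁴×(1651.28)⁴ = 112 W.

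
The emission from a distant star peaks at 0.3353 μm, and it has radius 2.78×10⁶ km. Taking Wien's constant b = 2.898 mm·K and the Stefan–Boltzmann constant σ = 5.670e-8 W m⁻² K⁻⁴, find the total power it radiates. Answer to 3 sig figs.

Wien's law: T = b/λ_max = 2.898×10⁻³/3.353×10⁻⁷ = 8643.01 K.
Surface area A = 4πR² = 4π(2.78×10⁹ m)² = 9.71179×10¹⁹ m².
Then P = σAT⁴ = 5.670×10⁻⁸×9.71179×10¹⁹×(8643.01)⁴ = 3.07×10²⁸ W.

P ≈ 3.07×10²⁸ W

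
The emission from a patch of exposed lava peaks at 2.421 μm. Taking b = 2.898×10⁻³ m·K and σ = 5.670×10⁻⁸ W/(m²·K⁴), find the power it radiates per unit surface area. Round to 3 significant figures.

Wien's law: T = b/λ_max = 2.898×10⁻³/2.421×10⁻⁶ = 1197.03 K.
Then I = σT⁴ = 5.670×10⁻⁸×(1197.03)⁴ = 1.16×10⁵ W/m².

I ≈ 1.16×10⁵ W/m²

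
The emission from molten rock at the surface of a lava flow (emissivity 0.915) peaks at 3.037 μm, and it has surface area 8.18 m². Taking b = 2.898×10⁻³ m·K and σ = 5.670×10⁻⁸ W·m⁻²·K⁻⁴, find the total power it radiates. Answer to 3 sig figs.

Wien's law: T = b/λ_max = 2.898×10⁻³/3.037×10⁻⁶ = 954.231 K.
Area A = 8.18 m².
Then P = εσAT⁴ = 0.915×5.670×10⁻⁸×8.18×(954.231)⁴ = 3.52×10⁵ W.

P ≈ 3.52×10⁵ W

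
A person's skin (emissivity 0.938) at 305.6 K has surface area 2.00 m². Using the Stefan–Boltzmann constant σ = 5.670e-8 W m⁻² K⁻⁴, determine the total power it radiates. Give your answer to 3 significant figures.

P ≈ 928 W

Area A = 2.00 m².
P = εσAT⁴ = 0.938 × 5.670×10⁻⁸ × 2.00 × (305.6)⁴ = 928 W.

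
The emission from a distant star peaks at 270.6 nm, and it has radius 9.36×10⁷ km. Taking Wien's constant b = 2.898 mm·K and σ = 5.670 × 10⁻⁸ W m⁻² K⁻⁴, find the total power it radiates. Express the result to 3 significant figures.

P ≈ 8.21×10³¹ W

Wien's law: T = b/λ_max = 2.898×10⁻³/2.706×10⁻⁷ = 10709.5 K.
Surface area A = 4πR² = 4π(9.36×10¹⁰ m)² = 1.10093×10²³ m².
Then P = σAT⁴ = 5.670×10⁻⁸×1.10093×10²³×(10709.5)⁴ = 8.21×10³¹ W.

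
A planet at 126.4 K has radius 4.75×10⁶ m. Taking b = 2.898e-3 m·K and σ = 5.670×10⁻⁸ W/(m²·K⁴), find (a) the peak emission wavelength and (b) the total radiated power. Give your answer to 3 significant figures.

λ_max ≈ 22.9 μm; P ≈ 4.10×10¹⁵ W

(a) λ_max = b/T = 2.898×10⁻³/126.4 = 2.293×10⁻⁵ m = 22.9 μm.
Surface area A = 4πR² = 4π(4.75×10⁶ m)² = 2.83529×10¹⁴ m².
(b) P = σAT⁴ = 5.670×10⁻⁸×2.83529×10¹⁴×(126.4)⁴ = 4.10×10¹⁵ W.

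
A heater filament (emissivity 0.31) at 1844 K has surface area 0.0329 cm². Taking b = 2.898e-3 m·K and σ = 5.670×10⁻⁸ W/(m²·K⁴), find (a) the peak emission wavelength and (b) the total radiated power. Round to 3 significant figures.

λ_max ≈ 1.57×10³ nm; P ≈ 0.669 W

(a) λ_max = b/T = 2.898×10⁻³/1844 = 1.572×10⁻⁶ m = 1.57×10³ nm.
Area A = 0.0329 cm² = 3.29×10⁻⁶ m².
(b) P = εσAT⁴ = 0.31×5.670×10⁻⁸×3.29×10⁻⁶×(1844)⁴ = 0.669 W.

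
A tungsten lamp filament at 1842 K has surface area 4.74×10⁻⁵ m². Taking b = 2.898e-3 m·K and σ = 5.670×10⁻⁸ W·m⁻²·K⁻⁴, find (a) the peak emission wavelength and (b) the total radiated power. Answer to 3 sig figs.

(a) λ_max = b/T = 2.898×10⁻³/1842 = 1.573×10⁻⁶ m = 1.57×10³ nm.
Area A = 4.74×10⁻⁵ m².
(b) P = σAT⁴ = 5.670×10⁻⁸×4.74×10⁻⁵×(1842)⁴ = 30.9 W.

λ_max ≈ 1.57×10³ nm; P ≈ 30.9 W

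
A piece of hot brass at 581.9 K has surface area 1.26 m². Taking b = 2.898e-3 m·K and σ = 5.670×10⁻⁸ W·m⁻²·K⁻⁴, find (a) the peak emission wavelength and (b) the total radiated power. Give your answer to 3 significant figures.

(a) λ_max = b/T = 2.898×10⁻³/581.9 = 4.980×10⁻⁶ m = 4.98 μm.
Area A = 1.26 m².
(b) P = σAT⁴ = 5.670×10⁻⁸×1.26×(581.9)⁴ = 8.19×10³ W.

λ_max ≈ 4.98 μm; P ≈ 8.19×10³ W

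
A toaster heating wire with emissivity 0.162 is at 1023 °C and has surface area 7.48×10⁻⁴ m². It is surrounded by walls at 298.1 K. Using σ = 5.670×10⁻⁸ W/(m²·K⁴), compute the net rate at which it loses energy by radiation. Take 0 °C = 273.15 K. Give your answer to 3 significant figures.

Net loss ≈ 19.3 W

T = 1023 °C + 273.15 = 1296.15 K.
Area A = 7.48×10⁻⁴ m².
Net radiated power P_net = εσA(T⁴ − T₀⁴) = 0.162×5.670×10⁻⁸×7.48×10⁻⁴×(1296.15⁴ − 298.1⁴).
T⁴ − T₀⁴ = 2.82242×10¹² − 7.89674×10⁹ = 2.81452×10¹² K⁴, so P_net = 19.3 W.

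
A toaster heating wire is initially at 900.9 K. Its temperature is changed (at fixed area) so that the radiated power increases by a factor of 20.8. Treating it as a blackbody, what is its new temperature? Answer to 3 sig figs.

T₂ ≈ 1.92×10³ K

P ∝ T⁴, so T₂/T₁ = (P₂/P₁)^(1/4) = (20.8)^(1/4) = 2.13558.
T₂ = 900.9 × 2.13558 = 1.92×10³ K.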